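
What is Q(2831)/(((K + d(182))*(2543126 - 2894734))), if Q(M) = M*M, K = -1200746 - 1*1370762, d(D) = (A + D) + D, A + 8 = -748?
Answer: 8014561/904300615200 ≈ 8.8627e-6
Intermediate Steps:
A = -756 (A = -8 - 748 = -756)
d(D) = -756 + 2*D (d(D) = (-756 + D) + D = -756 + 2*D)
K = -2571508 (K = -1200746 - 1370762 = -2571508)
Q(M) = M²
Q(2831)/(((K + d(182))*(2543126 - 2894734))) = 2831²/(((-2571508 + (-756 + 2*182))*(2543126 - 2894734))) = 8014561/(((-2571508 + (-756 + 364))*(-351608))) = 8014561/(((-2571508 - 392)*(-351608))) = 8014561/((-2571900*(-351608))) = 8014561/904300615200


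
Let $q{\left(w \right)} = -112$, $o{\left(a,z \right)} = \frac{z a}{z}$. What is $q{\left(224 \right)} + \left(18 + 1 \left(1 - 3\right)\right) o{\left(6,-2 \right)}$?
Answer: $-16$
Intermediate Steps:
$o{\left(a,z \right)} = a$ ($o{\left(a,z \right)} = \frac{a z}{z} = a$)
$q{\left(224 \right)} + \left(18 + 1 \left(1 - 3\right)\right) o{\left(6,-2 \right)} = -112 + \left(18 + 1 \left(1 - 3\right)\right) 6 = -112 + \left(18 + 1 \left(-2\right)\right) 6 = -112 + \left(18 - 2\right) 6 = -112 + 16 \cdot 6 = -112 + 96 = -16$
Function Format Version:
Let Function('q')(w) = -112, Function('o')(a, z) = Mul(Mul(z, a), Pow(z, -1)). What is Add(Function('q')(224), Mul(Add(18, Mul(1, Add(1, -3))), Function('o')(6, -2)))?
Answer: -16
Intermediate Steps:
Function('o')(a, z) = a (Function('o')(a, z) = Mul(Mul(a, z), Pow(z, -1)) = a)
Add(Function('q')(224), Mul(Add(18, Mul(1, Add(1, -3))), Function('o')(6, -2))) = Add(-112, Mul(Add(18, Mul(1, Add(1, -3))), 6)) = Add(-112, Mul(Add(18, Mul(1, -2)), 6)) = Add(-112, Mul(Add(18, -2), 6)) = Add(-112, Mul(16, 6)) = Add(-112, 96) = -16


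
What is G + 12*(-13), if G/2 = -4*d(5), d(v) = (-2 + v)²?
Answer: -228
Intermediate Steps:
G = -72 (G = 2*(-4*(-2 + 5)²) = 2*(-4*3²) = 2*(-4*9) = 2*(-36) = -72)
G + 12*(-13) = -72 + 12*(-13) = -72 - 156 = -228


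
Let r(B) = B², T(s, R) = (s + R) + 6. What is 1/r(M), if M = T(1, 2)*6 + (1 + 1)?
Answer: 1/3136 ≈ 0.00031888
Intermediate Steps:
T(s, R) = 6 + R + s (T(s, R) = (R + s) + 6 = 6 + R + s)
M = 56 (M = (6 + 2 + 1)*6 + (1 + 1) = 9*6 + 2 = 54 + 2 = 56)
1/r(M) = 1/(56²) = 1/3136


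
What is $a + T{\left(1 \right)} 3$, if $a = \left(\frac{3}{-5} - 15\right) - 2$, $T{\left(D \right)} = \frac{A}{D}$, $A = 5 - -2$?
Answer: $\frac{17}{5} \approx 3.4$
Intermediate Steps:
$A = 7$ ($A = 5 + 2 = 7$)
$T{\left(D \right)} = \frac{7}{D}$
$a = - \frac{88}{5}$ ($a = \left(3 \left(- \frac{1}{5}\right) - 15\right) - 2 = \left(- \frac{3}{5} - 15\right) - 2 = - \frac{78}{5} - 2 = - \frac{88}{5} \approx -17.6$)
$a + T{\left(1 \right)} 3 = - \frac{88}{5} + \frac{7}{1} \cdot 3 = - \frac{88}{5} + 7 \cdot 1 \cdot 3 = - \frac{88}{5} + 7 \cdot 3 = - \frac{88}{5} + 21 = \frac{17}{5}$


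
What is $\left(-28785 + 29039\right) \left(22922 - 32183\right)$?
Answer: $-2352294$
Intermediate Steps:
$\left(-28785 + 29039\right) \left(22922 - 32183\right) = 254 \left(22922 - 32183\right) = 254 \left(-9261\right) = -2352294$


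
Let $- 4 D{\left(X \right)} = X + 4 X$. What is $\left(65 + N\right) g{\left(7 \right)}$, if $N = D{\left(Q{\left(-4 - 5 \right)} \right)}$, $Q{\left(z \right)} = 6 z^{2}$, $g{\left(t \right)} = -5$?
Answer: $\frac{5425}{2} \approx 2712.5$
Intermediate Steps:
$D{\left(X \right)} = - \frac{5 X}{4}$ ($D{\left(X \right)} = - \frac{X + 4 X}{4} = - \frac{5 X}{4}$)
$N = - \frac{1215}{2}$ ($N = - \frac{5 \cdot 6 \left(-4 - 5\right)^{2}}{4} = - \frac{5 \cdot 6 \left(-9\right)^{2}}{4} = - \frac{5 \cdot 6 \cdot 81}{4} = \left(- \frac{5}{4}\right) 486 = - \frac{1215}{2} \approx -607.5$)
$\left(65 + N\right) g{\left(7 \right)} = \left(65 - \frac{1215}{2}\right) \left(-5\right) = \left(- \frac{1085}{2}\right) \left(-5\right) = \frac{5425}{2}$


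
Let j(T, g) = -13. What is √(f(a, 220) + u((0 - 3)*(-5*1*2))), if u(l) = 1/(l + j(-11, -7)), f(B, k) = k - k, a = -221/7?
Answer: √17/17 ≈ 0.24254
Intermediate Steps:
a = -221/7 (a = -221*⅐ = -221/7 ≈ -31.571)
f(B, k) = 0
u(l) = 1/(-13 + l) (u(l) = 1/(l - 13) = 1/(-13 + l))
√(f(a, 220) + u((0 - 3)*(-5*1*2))) = √(0 + 1/(-13 + (0 - 3)*(-5*1*2))) = √(0 + 1/(-13 - (-15)*2)) = √(0 + 1/(-13 - 3*(-10))) = √(0 + 1/(-13 + 30)) = √(0 + 1/17) = √(1/17) = √17/17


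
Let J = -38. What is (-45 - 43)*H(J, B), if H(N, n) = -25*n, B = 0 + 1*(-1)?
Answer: -2200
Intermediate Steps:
B = -1 (B = 0 - 1 = -1)
(-45 - 43)*H(J, B) = (-45 - 43)*(-25*(-1)) = -88*25 = -2200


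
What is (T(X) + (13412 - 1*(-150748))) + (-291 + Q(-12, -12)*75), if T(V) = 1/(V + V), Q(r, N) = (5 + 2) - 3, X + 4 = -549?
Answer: 181570913/1106 ≈ 1.6417e+5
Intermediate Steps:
X = -553 (X = -4 - 549 = -553)
Q(r, N) = 4 (Q(r, N) = 7 - 3 = 4)
T(V) = 1/(2*V)
(T(X) + (13412 - 1*(-150748))) + (-291 + Q(-12, -12)*75) = ((1/2)/(-553) + (13412 - 1*(-150748))) + (-291 + 4*75) = ((1/2)*(-1/553) + (13412 + 150748)) + (-291 + 300) = (-1/1106 + 164160) + 9 = 181560959/1106 + 9 = 181570913/1106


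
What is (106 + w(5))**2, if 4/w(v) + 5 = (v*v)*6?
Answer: 236359876/21025 ≈ 11242.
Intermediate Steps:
w(v) = 4/(-5 + 6*v**2) (w(v) = 4/(-5 + (v*v)*6) = 4/(-5 + v**2*6) = 4/(-5 + 6*v**2))
(106 + w(5))**2 = (106 + 4/(-5 + 6*5**2))**2 = (106 + 4/(-5 + 6*25))**2 = (106 + 4/(-5 + 150))**2 = (106 + 4/145)**2 = (15374/145)**2 = 236359876/21025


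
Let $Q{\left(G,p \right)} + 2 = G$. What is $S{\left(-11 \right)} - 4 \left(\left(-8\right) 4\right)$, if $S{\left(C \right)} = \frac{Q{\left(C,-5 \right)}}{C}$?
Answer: $\frac{1421}{11} \approx 129.18$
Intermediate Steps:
$Q{\left(G,p \right)} = -2 + G$
$S{\left(C \right)} = \frac{-2 + C}{C}$
$S{\left(-11 \right)} - 4 \left(\left(-8\right) 4\right) = \frac{-2 - 11}{-11} - 4 \left(\left(-8\right) 4\right) = \left(- \frac{1}{11}\right) \left(-13\right) - -128 = \frac{13}{11} + 128 = \frac{1421}{11}$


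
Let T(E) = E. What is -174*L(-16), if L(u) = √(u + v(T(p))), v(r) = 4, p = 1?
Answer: -348*I*√3 ≈ -602.75*I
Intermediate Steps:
L(u) = √(4 + u) (L(u) = √(u + 4) = √(4 + u))
-174*L(-16) = -174*√(4 - 16) = -348*I*√3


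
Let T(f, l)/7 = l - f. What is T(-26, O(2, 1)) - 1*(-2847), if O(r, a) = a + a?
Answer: 3043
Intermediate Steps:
O(r, a) = 2*a
T(f, l) = -7*f + 7*l (T(f, l) = 7*(l - f) = -7*f + 7*l)
T(-26, O(2, 1)) - 1*(-2847) = (-7*(-26) + 7*(2*1)) - 1*(-2847) = (182 + 7*2) + 2847 = (182 + 14) + 2847 = 196 + 2847 = 3043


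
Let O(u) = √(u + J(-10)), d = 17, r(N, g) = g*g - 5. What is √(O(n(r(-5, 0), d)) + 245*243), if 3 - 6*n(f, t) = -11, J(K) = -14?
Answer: √(535815 + 3*I*√105)/3 ≈ 244.0 + 0.0069993*I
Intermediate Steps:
r(N, g) = -5 + g² (r(N, g) = g² - 5 = -5 + g²)
n(f, t) = 7/3 (n(f, t) = ½ - ⅙*(-11) = ½ + 11/6 = 7/3)
O(u) = √(-14 + u) (O(u) = √(u - 14) = √(-14 + u))
√(O(n(r(-5, 0), d)) + 245*243) = √(√(-14 + 7/3) + 245*243) = √(√(-35/3) + 59535) = √(I*√105/3 + 59535) = √(59535 + I*√105/3)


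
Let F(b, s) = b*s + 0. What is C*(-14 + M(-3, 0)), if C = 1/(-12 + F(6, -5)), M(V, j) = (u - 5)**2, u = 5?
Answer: 1/3 ≈ 0.33333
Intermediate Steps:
M(V, j) = 0 (M(V, j) = (5 - 5)**2 = 0**2 = 0)
F(b, s) = b*s
C = -1/42 (C = 1/(-12 + 6*(-5)) = 1/(-12 - 30) = 1/(-42) = -1/42 ≈ -0.023810)
C*(-14 + M(-3, 0)) = -(-14 + 0)/42 = -1/42*(-14) = 1/3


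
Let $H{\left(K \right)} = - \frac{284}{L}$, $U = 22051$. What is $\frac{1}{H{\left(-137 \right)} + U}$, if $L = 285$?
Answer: $\frac{285}{6284251} \approx 4.5351 \cdot 10^{-5}$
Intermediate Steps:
$H{\left(K \right)} = - \frac{284}{285}$
$\frac{1}{H{\left(-137 \right)} + U} = \frac{1}{- \frac{284}{285} + 22051} = \frac{1}{\frac{6284251}{285}} = \frac{285}{6284251}$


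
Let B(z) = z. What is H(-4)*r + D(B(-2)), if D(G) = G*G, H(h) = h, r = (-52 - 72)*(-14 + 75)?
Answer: 30260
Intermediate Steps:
r = -7564 (r = -124*61 = -7564)
D(G) = G**2
H(-4)*r + D(B(-2)) = -4*(-7564) + (-2)**2 = 30256 + 4 = 30260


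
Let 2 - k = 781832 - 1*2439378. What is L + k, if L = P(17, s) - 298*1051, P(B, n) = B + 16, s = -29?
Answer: 1344383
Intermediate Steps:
P(B, n) = 16 + B
k = 1657548 (k = 2 - (781832 - 1*2439378) = 2 - (781832 - 2439378) = 2 - 1*(-1657546) = 2 + 1657546 = 1657548)
L = -313165 (L = (16 + 17) - 298*1051 = 33 - 313198 = -313165)
L + k = -313165 + 1657548 = 1344383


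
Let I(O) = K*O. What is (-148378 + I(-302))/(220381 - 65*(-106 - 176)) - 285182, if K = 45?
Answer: -68076242370/238711 ≈ -2.8518e+5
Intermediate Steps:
I(O) = 45*O
(-148378 + I(-302))/(220381 - 65*(-106 - 176)) - 285182 = (-148378 + 45*(-302))/(220381 - 65*(-106 - 176)) - 285182 = (-148378 - 13590)/(220381 - 65*(-282)) - 285182 = -161968/(220381 + 18330) - 285182 = -161968/238711 - 285182 = -68076242370/238711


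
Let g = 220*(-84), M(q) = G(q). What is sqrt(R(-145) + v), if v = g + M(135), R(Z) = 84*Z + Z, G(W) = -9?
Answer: I*sqrt(30814) ≈ 175.54*I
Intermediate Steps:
M(q) = -9
g = -18480
R(Z) = 85*Z
v = -18489 (v = -18480 - 9 = -18489)
sqrt(R(-145) + v) = sqrt(85*(-145) - 18489) = sqrt(-12325 - 18489) = sqrt(-30814) = I*sqrt(30814)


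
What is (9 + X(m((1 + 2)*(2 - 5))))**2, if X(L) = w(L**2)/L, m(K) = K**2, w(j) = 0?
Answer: 81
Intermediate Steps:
X(L) = 0 (X(L) = 0/L = 0)
(9 + X(m((1 + 2)*(2 - 5))))**2 = (9 + 0)**2 = 9**2 = 81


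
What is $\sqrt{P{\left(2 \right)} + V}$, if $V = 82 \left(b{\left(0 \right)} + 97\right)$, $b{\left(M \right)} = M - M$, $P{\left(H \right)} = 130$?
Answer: $2 \sqrt{2021} \approx 89.911$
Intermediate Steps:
$b{\left(M \right)} = 0$
$V = 7954$ ($V = 82 \left(0 + 97\right) = 82 \cdot 97 = 7954$)
$\sqrt{P{\left(2 \right)} + V} = \sqrt{130 + 7954} = \sqrt{8084} = 2 \sqrt{2021}$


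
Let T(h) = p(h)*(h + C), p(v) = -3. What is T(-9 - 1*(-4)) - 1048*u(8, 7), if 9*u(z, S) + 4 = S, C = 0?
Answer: -1003/3 ≈ -334.33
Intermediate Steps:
u(z, S) = -4/9 + S/9
T(h) = -3*h (T(h) = -3*(h + 0) = -3*h)
T(-9 - 1*(-4)) - 1048*u(8, 7) = -3*(-9 - 1*(-4)) - 1048*(-4/9 + (⅑)*7) = -3*(-9 + 4) - 1048*(-4/9 + 7/9) = -3*(-5) - 1048*⅓ = 15 - 1048/3 = -1003/3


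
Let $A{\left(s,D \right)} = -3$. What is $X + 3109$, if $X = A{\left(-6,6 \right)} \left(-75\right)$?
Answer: $3334$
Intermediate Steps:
$X = 225$ ($X = \left(-3\right) \left(-75\right) = 225$)
$X + 3109 = 225 + 3109 = 3334$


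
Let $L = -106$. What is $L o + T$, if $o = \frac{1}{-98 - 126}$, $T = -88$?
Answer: $- \frac{9803}{112} \approx -87.527$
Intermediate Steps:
$o = - \frac{1}{224}$ ($o = \frac{1}{-224} = - \frac{1}{224} \approx -0.0044643$)
$L o + T = \left(-106\right) \left(- \frac{1}{224}\right) - 88 = \frac{53}{112} - 88 = - \frac{9803}{112}$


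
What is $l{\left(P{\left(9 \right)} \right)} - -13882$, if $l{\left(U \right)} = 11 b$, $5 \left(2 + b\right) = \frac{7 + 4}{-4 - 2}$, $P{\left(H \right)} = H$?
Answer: $\frac{415679}{30} \approx 13856.0$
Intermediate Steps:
$b = - \frac{71}{30}$ ($b = -2 + \frac{\left(7 + 4\right) \frac{1}{-4 - 2}}{5} = -2 + \frac{11 \frac{1}{-6}}{5} = -2 + \frac{11 \left(- \frac{1}{6}\right)}{5} = -2 + \frac{1}{5} \left(- \frac{11}{6}\right) = -2 - \frac{11}{30} = - \frac{71}{30} \approx -2.3667$)
$l{\left(U \right)} = - \frac{781}{30}$ ($l{\left(U \right)} = 11 \left(- \frac{71}{30}\right) = - \frac{781}{30}$)
$l{\left(P{\left(9 \right)} \right)} - -13882 = - \frac{781}{30} - -13882 = - \frac{781}{30} + 13882 = \frac{415679}{30}$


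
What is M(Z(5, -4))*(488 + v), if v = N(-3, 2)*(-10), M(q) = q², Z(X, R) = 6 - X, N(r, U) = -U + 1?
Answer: 498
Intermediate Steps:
N(r, U) = 1 - U
v = 10 (v = (1 - 1*2)*(-10) = (1 - 2)*(-10) = -1*(-10) = 10)
M(Z(5, -4))*(488 + v) = (6 - 1*5)²*(488 + 10) = (6 - 5)²*498 = 1²*498 = 1*498 = 498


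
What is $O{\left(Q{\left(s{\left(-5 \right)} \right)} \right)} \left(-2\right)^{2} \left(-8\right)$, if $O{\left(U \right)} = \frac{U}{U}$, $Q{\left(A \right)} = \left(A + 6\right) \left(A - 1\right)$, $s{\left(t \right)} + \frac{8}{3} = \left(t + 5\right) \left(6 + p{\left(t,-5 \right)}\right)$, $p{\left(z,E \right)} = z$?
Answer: $-32$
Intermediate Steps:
$s{\left(t \right)} = - \frac{8}{3} + \left(5 + t\right) \left(6 + t\right)$ ($s{\left(t \right)} = - \frac{8}{3} + \left(t + 5\right) \left(6 + t\right) = - \frac{8}{3} + \left(5 + t\right) \left(6 + t\right)$)
$Q{\left(A \right)} = \left(-1 + A\right) \left(6 + A\right)$ ($Q{\left(A \right)} = \left(6 + A\right) \left(-1 + A\right) = \left(-1 + A\right) \left(6 + A\right)$)
$O{\left(U \right)} = 1$
$O{\left(Q{\left(s{\left(-5 \right)} \right)} \right)} \left(-2\right)^{2} \left(-8\right) = 1 \left(-2\right)^{2} \left(-8\right) = 1 \cdot 4 \left(-8\right) = 4 \left(-8\right) = -32$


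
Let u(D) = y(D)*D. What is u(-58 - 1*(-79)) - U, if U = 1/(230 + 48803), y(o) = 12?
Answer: 12356315/49033 ≈ 252.00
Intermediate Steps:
u(D) = 12*D
U = 1/49033 ≈ 2.0394e-5
u(-58 - 1*(-79)) - U = 12*(-58 - 1*(-79)) - 1*1/49033 = 12*(-58 + 79) - 1/49033 = 12*21 - 1/49033 = 252 - 1/49033 = 12356315/49033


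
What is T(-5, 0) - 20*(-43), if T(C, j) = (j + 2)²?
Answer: 864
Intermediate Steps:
T(C, j) = (2 + j)²
T(-5, 0) - 20*(-43) = (2 + 0)² - 20*(-43) = 2² + 860 = 4 + 860 = 864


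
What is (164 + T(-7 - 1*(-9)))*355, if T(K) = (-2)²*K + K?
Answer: 61770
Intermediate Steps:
T(K) = 5*K (T(K) = 4*K + K = 5*K)
(164 + T(-7 - 1*(-9)))*355 = (164 + 5*(-7 - 1*(-9)))*355 = (164 + 5*(-7 + 9))*355 = (164 + 5*2)*355 = (164 + 10)*355 = 174*355 = 61770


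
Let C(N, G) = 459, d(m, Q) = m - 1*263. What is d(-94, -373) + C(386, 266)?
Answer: 102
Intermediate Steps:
d(m, Q) = -263 + m (d(m, Q) = m - 263 = -263 + m)
d(-94, -373) + C(386, 266) = (-263 - 94) + 459 = -357 + 459 = 102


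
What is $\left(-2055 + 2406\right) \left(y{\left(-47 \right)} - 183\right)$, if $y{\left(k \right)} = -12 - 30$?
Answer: $-78975$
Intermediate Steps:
$y{\left(k \right)} = -42$ ($y{\left(k \right)} = -12 - 30 = -42$)
$\left(-2055 + 2406\right) \left(y{\left(-47 \right)} - 183\right) = \left(-2055 + 2406\right) \left(-42 - 183\right) = 351 \left(-225\right) = -78975$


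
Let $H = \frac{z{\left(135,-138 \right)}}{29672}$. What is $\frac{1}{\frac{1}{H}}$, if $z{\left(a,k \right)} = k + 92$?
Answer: $- \frac{23}{14836} \approx -0.0015503$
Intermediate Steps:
$z{\left(a,k \right)} = 92 + k$
$H = - \frac{23}{14836}$ ($H = \frac{92 - 138}{29672} = \left(-46\right) \frac{1}{29672} = - \frac{23}{14836} \approx -0.0015503$)
$\frac{1}{\frac{1}{H}} = \frac{1}{\frac{1}{- \frac{23}{14836}}} = \frac{1}{- \frac{14836}{23}} = - \frac{23}{14836}$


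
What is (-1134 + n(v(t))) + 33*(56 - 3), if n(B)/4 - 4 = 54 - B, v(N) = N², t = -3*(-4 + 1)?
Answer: 523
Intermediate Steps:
t = 9 (t = -3*(-3) = 9)
n(B) = 232 - 4*B (n(B) = 16 + 4*(54 - B) = 16 + (216 - 4*B) = 232 - 4*B)
(-1134 + n(v(t))) + 33*(56 - 3) = (-1134 + (232 - 4*9²)) + 33*(56 - 3) = (-1134 + (232 - 4*81)) + 33*53 = (-1134 + (232 - 324)) + 1749 = (-1134 - 92) + 1749 = -1226 + 1749 = 523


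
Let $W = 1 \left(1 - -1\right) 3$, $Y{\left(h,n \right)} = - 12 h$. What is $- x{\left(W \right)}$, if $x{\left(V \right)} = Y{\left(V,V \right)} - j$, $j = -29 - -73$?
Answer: $116$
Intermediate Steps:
$j = 44$ ($j = -29 + 73 = 44$)
$W = 6$ ($W = 1 \left(1 + 1\right) 3 = 1 \cdot 2 \cdot 3 = 2 \cdot 3 = 6$)
$x{\left(V \right)} = -44 - 12 V$ ($x{\left(V \right)} = - 12 V - 44 = -44 - 12 V$)
$- x{\left(W \right)} = - (-44 - 72) = \left(-1\right) \left(-116\right) = 116$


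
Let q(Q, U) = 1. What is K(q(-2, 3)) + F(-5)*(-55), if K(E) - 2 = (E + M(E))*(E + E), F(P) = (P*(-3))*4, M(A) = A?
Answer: -3294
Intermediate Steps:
F(P) = -12*P (F(P) = -3*P*4 = -12*P)
K(E) = 2 + 4*E**2 (K(E) = 2 + (E + E)*(E + E) = 2 + (2*E)*(2*E) = 2 + 4*E**2)
K(q(-2, 3)) + F(-5)*(-55) = (2 + 4*1**2) - 12*(-5)*(-55) = (2 + 4*1) + 60*(-55) = (2 + 4) - 3300 = 6 - 3300 = -3294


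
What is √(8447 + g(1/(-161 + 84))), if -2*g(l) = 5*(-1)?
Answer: √33798/2 ≈ 91.921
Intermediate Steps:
g(l) = 5/2 (g(l) = -5*(-1)/2 = -½*(-5) = 5/2)
√(8447 + g(1/(-161 + 84))) = √(8447 + 5/2) = √(16899/2) = √33798/2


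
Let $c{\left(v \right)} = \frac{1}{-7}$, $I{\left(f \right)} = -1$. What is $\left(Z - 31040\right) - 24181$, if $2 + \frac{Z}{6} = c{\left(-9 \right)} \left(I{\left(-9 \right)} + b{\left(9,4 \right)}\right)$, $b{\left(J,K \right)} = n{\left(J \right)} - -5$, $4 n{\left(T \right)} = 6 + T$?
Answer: $- \frac{773355}{14} \approx -55240.0$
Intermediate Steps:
$n{\left(T \right)} = \frac{3}{2} + \frac{T}{4}$ ($n{\left(T \right)} = \frac{6 + T}{4} = \frac{3}{2} + \frac{T}{4}$)
$c{\left(v \right)} = - \frac{1}{7}$
$b{\left(J,K \right)} = \frac{13}{2} + \frac{J}{4}$ ($b{\left(J,K \right)} = \left(\frac{3}{2} + \frac{J}{4}\right) - -5 = \left(\frac{3}{2} + \frac{J}{4}\right) + 5 = \frac{13}{2} + \frac{J}{4}$)
$Z = - \frac{261}{14}$ ($Z = -12 + 6 \left(- \frac{-1 + \left(\frac{13}{2} + \frac{1}{4} \cdot 9\right)}{7}\right) = -12 + 6 \left(- \frac{-1 + \left(\frac{13}{2} + \frac{9}{4}\right)}{7}\right) = -12 + 6 \left(- \frac{-1 + \frac{35}{4}}{7}\right) = -12 + 6 \left(\left(- \frac{1}{7}\right) \frac{31}{4}\right) = -12 + 6 \left(- \frac{31}{28}\right) = -12 - \frac{93}{14} = - \frac{261}{14} \approx -18.643$)
$\left(Z - 31040\right) - 24181 = \left(- \frac{261}{14} - 31040\right) - 24181 = - \frac{434821}{14} - 24181 = - \frac{773355}{14}$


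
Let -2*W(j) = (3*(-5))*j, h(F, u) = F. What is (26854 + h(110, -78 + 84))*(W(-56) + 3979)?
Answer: 95964876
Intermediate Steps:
W(j) = 15*j/2 (W(j) = -3*(-5)*j/2 = -(-15)*j/2 = 15*j/2)
(26854 + h(110, -78 + 84))*(W(-56) + 3979) = (26854 + 110)*((15/2)*(-56) + 3979) = 26964*(-420 + 3979) = 26964*3559 = 95964876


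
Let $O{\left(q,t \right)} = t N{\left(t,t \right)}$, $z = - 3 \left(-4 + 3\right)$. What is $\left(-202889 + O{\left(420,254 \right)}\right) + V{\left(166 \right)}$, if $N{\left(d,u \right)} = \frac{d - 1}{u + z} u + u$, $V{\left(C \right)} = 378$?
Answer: $- \frac{19142167}{257} \approx -74483.0$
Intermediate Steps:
$z = 3$ ($z = \left(-3\right) \left(-1\right) = 3$)
$N{\left(d,u \right)} = u + \frac{u \left(-1 + d\right)}{3 + u}$ ($N{\left(d,u \right)} = \frac{d - 1}{u + 3} u + u = \frac{-1 + d}{3 + u} u + u = \frac{u \left(-1 + d\right)}{3 + u} + u = u + \frac{u \left(-1 + d\right)}{3 + u}$)
$O{\left(q,t \right)} = \frac{t^{2} \left(2 + 2 t\right)}{3 + t}$ ($O{\left(q,t \right)} = t \frac{t \left(2 + t + t\right)}{3 + t} = t \frac{t \left(2 + 2 t\right)}{3 + t} = \frac{t^{2} \left(2 + 2 t\right)}{3 + t}$)
$\left(-202889 + O{\left(420,254 \right)}\right) + V{\left(166 \right)} = \left(-202889 + \frac{2 \cdot 254^{2} \left(1 + 254\right)}{3 + 254}\right) + 378 = \left(-202889 + 2 \cdot 64516 \cdot \frac{1}{257} \cdot 255\right) + 378 = \left(-202889 + \frac{32903160}{257}\right) + 378 = - \frac{19239313}{257} + 378 = - \frac{19142167}{257}$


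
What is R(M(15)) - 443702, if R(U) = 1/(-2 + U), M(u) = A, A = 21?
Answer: -8430337/19 ≈ -4.4370e+5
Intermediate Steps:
M(u) = 21
R(M(15)) - 443702 = 1/(-2 + 21) - 443702 = 1/19 - 443702 = -8430337/19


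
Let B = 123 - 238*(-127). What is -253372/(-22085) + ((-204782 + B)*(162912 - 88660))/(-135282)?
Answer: 2919175277018/30486765 ≈ 95752.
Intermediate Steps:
B = 30349 (B = 123 + 30226 = 30349)
-253372/(-22085) + ((-204782 + B)*(162912 - 88660))/(-135282) = -253372/(-22085) + ((-204782 + 30349)*(162912 - 88660))/(-135282) = -253372*(-1/22085) - 174433*74252*(-1/135282) = 36196/3155 - 12951999116*(-1/135282) = 36196/3155 + 925142794/9663 = 2919175277018/30486765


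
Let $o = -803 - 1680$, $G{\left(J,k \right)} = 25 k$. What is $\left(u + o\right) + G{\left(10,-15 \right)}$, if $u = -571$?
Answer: $-3429$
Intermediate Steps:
$o = -2483$
$\left(u + o\right) + G{\left(10,-15 \right)} = \left(-571 - 2483\right) + 25 \left(-15\right) = -3054 - 375 = -3429$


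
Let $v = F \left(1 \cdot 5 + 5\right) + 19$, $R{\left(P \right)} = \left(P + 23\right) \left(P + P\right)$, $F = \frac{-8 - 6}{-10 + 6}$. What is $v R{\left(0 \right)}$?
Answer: $0$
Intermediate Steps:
$F = \frac{7}{2}$ ($F = - \frac{14}{-4} = \left(-14\right) \left(- \frac{1}{4}\right) = \frac{7}{2} \approx 3.5$)
$R{\left(P \right)} = 2 P \left(23 + P\right)$ ($R{\left(P \right)} = \left(23 + P\right) 2 P = 2 P \left(23 + P\right)$)
$v = 54$ ($v = \frac{7 \left(1 \cdot 5 + 5\right)}{2} + 19 = \frac{7 \left(5 + 5\right)}{2} + 19 = \frac{7}{2} \cdot 10 + 19 = 35 + 19 = 54$)
$v R{\left(0 \right)} = 54 \cdot 2 \cdot 0 \left(23 + 0\right) = 54 \cdot 2 \cdot 0 \cdot 23 = 54 \cdot 0 = 0$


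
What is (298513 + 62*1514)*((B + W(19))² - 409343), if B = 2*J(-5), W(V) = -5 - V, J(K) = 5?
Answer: -160541509007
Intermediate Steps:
B = 10 (B = 2*5 = 10)
(298513 + 62*1514)*((B + W(19))² - 409343) = (298513 + 62*1514)*((10 + (-5 - 1*19))² - 409343) = (298513 + 93868)*((10 + (-5 - 19))² - 409343) = 392381*((10 - 24)² - 409343) = 392381*((-14)² - 409343) = 392381*(196 - 409343) = 392381*(-409147) = -160541509007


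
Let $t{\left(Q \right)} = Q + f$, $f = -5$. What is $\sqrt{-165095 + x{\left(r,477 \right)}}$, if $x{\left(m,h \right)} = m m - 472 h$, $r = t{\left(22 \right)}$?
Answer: $5 i \sqrt{15598} \approx 624.46 i$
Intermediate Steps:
$t{\left(Q \right)} = -5 + Q$ ($t{\left(Q \right)} = Q - 5 = -5 + Q$)
$r = 17$ ($r = -5 + 22 = 17$)
$x{\left(m,h \right)} = m^{2} - 472 h$
$\sqrt{-165095 + x{\left(r,477 \right)}} = \sqrt{-165095 + \left(17^{2} - 225144\right)} = \sqrt{-165095 + \left(289 - 225144\right)} = \sqrt{-165095 - 224855} = \sqrt{-389950} = 5 i \sqrt{15598}$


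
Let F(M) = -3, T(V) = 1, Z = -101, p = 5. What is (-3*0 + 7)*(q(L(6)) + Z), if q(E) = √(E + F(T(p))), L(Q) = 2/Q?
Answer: -707 + 14*I*√6/3 ≈ -707.0 + 11.431*I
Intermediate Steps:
q(E) = √(-3 + E) (q(E) = √(E - 3) = √(-3 + E))
(-3*0 + 7)*(q(L(6)) + Z) = (-3*0 + 7)*(√(-3 + 2/6) - 101) = (0 + 7)*(√(-3 + 2*(⅙)) - 101) = 7*(√(-3 + ⅓) - 101) = 7*(√(-8/3) - 101) = 7*(2*I*√6/3 - 101) = 7*(-101 + 2*I*√6/3) = -707 + 14*I*√6/3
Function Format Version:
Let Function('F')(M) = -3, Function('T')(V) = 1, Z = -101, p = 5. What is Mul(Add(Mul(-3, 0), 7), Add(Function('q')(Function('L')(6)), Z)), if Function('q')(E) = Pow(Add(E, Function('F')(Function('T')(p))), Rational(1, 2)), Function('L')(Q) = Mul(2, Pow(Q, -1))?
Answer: Add(-707, Mul(Rational(14, 3), I, Pow(6, Rational(1, 2)))) ≈ Add(-707.00, Mul(11.431, I))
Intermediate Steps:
Function('q')(E) = Pow(Add(-3, E), Rational(1, 2)) (Function('q')(E) = Pow(Add(E, -3), Rational(1, 2)) = Pow(Add(-3, E), Rational(1, 2)))
Mul(Add(Mul(-3, 0), 7), Add(Function('q')(Function('L')(6)), Z)) = Mul(Add(Mul(-3, 0), 7), Add(Pow(Add(-3, Mul(2, Pow(6, -1))), Rational(1, 2)), -101)) = Mul(Add(0, 7), Add(Pow(Add(-3, Mul(2, Rational(1, 6))), Rational(1, 2)), -101)) = Mul(7, Add(Pow(Add(-3, Rational(1, 3)), Rational(1, 2)), -101)) = Mul(7, Add(Pow(Rational(-8, 3), Rational(1, 2)), -101)) = Mul(7, Add(Mul(Rational(2, 3), I, Pow(6, Rational(1, 2))), -101)) = Mul(7, Add(-101, Mul(Rational(2, 3), I, Pow(6, Rational(1, 2))))) = Add(-707, Mul(Rational(14, 3), I, Pow(6, Rational(1, 2))))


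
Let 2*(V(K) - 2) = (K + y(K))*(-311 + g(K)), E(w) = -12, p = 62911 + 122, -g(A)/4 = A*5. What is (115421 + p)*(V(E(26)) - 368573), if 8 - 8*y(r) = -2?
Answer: -262819466905/4 ≈ -6.5705e+10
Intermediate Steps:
g(A) = -20*A (g(A) = -4*A*5 = -20*A)
y(r) = 5/4 (y(r) = 1 - ⅛*(-2) = 1 + ¼ = 5/4)
p = 63033
V(K) = 2 + (-311 - 20*K)*(5/4 + K)/2 (V(K) = 2 + ((K + 5/4)*(-311 - 20*K))/2 = 2 + ((5/4 + K)*(-311 - 20*K))/2 = 2 + ((-311 - 20*K)*(5/4 + K))/2 = 2 + (-311 - 20*K)*(5/4 + K)/2)
(115421 + p)*(V(E(26)) - 368573) = (115421 + 63033)*((-1539/8 - 168*(-12) - 10*(-12)²) - 368573) = 178454*((-1539/8 + 2016 - 10*144) - 368573) = 178454*((-1539/8 + 2016 - 1440) - 368573) = 178454*(3069/8 - 368573) = 178454*(-2945515/8) = -262819466905/4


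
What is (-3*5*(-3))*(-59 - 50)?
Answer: -4905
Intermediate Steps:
(-3*5*(-3))*(-59 - 50) = -15*(-3)*(-109) = 45*(-109) = -4905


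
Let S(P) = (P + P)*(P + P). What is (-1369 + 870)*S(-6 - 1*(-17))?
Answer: -241516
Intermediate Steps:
S(P) = 4*P² (S(P) = (2*P)*(2*P) = 4*P²)
(-1369 + 870)*S(-6 - 1*(-17)) = (-1369 + 870)*(4*(-6 - 1*(-17))²) = -1996*(-6 + 17)² = -1996*11² = -1996*121 = -499*484 = -241516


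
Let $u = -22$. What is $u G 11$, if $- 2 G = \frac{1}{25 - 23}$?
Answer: $\frac{121}{2} \approx 60.5$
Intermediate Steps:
$G = - \frac{1}{4}$ ($G = - \frac{1}{2 \left(25 - 23\right)} = - \frac{1}{2 \cdot 2} = \left(- \frac{1}{2}\right) \frac{1}{2} = - \frac{1}{4} \approx -0.25$)
$u G 11 = \left(-22\right) \left(- \frac{1}{4}\right) 11 = \frac{11}{2} \cdot 11 = \frac{121}{2}$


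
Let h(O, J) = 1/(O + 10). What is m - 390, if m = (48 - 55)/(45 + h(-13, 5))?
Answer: -52281/134 ≈ -390.16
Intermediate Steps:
h(O, J) = 1/(10 + O)
m = -21/134 (m = (48 - 55)/(45 + 1/(10 - 13)) = -7/(45 + 1/(-3)) = -7/(45 - ⅓) = -7/134/3 = -7*3/134 = -21/134 ≈ -0.15672)
m - 390 = -21/134 - 390 = -52281/134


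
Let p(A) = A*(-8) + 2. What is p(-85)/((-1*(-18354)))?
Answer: 341/9177 ≈ 0.037158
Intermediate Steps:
p(A) = 2 - 8*A (p(A) = -8*A + 2 = 2 - 8*A)
p(-85)/((-1*(-18354))) = (2 - 8*(-85))/((-1*(-18354))) = (2 + 680)/18354 = 682*(1/18354) = 341/9177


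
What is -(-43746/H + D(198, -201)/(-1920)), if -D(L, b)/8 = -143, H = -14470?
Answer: -842983/347280 ≈ -2.4274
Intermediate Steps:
D(L, b) = 1144 (D(L, b) = -8*(-143) = 1144)
-(-43746/H + D(198, -201)/(-1920)) = -(-43746/(-14470) + 1144/(-1920)) = -(-43746*(-1/14470) + 1144*(-1/1920)) = -(21873/7235 - 143/240) = -1*842983/347280 = -842983/347280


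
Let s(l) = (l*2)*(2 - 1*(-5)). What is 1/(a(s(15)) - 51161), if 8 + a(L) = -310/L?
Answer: -21/1074580 ≈ -1.9543e-5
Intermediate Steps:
s(l) = 14*l (s(l) = (2*l)*(2 + 5) = (2*l)*7 = 14*l)
a(L) = -8 - 310/L
1/(a(s(15)) - 51161) = 1/((-8 - 310/(14*15)) - 51161) = 1/((-8 - 310/210) - 51161) = 1/((-8 - 310*1/210) - 51161) = 1/((-8 - 31/21) - 51161) = 1/(-199/21 - 51161) = 1/(-1074580/21) = -21/1074580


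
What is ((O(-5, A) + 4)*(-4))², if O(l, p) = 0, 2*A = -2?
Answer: 256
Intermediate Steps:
A = -1 (A = (½)*(-2) = -1)
((O(-5, A) + 4)*(-4))² = ((0 + 4)*(-4))² = (4*(-4))² = (-16)² = 256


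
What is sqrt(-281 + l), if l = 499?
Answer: sqrt(218) ≈ 14.765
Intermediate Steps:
sqrt(-281 + l) = sqrt(-281 + 499) = sqrt(218)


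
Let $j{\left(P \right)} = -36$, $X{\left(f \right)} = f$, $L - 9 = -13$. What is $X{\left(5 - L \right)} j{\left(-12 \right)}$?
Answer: $-324$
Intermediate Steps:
$L = -4$ ($L = 9 - 13 = -4$)
$X{\left(5 - L \right)} j{\left(-12 \right)} = \left(5 - -4\right) \left(-36\right) = \left(5 + 4\right) \left(-36\right) = 9 \left(-36\right) = -324$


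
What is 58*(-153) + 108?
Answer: -8766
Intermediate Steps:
58*(-153) + 108 = -8874 + 108 = -8766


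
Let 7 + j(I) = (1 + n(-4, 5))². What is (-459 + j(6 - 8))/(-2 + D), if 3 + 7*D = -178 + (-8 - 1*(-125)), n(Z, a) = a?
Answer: 1505/39 ≈ 38.590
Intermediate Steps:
j(I) = 29 (j(I) = -7 + (1 + 5)² = -7 + 6² = -7 + 36 = 29)
D = -64/7 (D = -3/7 + (-178 + (-8 - 1*(-125)))/7 = -3/7 + (-178 + (-8 + 125))/7 = -3/7 + (-178 + 117)/7 = -3/7 + (⅐)*(-61) = -3/7 - 61/7 = -64/7 ≈ -9.1429)
(-459 + j(6 - 8))/(-2 + D) = (-459 + 29)/(-2 - 64/7) = -430/(-78/7) = -430*(-7/78) = 1505/39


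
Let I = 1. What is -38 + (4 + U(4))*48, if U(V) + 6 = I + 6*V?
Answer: 1066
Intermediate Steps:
U(V) = -5 + 6*V (U(V) = -6 + (1 + 6*V) = -5 + 6*V)
-38 + (4 + U(4))*48 = -38 + (4 + (-5 + 6*4))*48 = -38 + (4 + (-5 + 24))*48 = -38 + (4 + 19)*48 = -38 + 23*48 = -38 + 1104 = 1066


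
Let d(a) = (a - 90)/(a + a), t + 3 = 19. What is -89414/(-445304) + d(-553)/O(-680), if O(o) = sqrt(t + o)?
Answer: 44707/222652 - 643*I*sqrt(166)/367192 ≈ 0.20079 - 0.022562*I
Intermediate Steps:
t = 16 (t = -3 + 19 = 16)
O(o) = sqrt(16 + o)
d(a) = (-90 + a)/(2*a) (d(a) = (-90 + a)/((2*a)) = (-90 + a)*(1/(2*a)) = (-90 + a)/(2*a))
-89414/(-445304) + d(-553)/O(-680) = -89414/(-445304) + ((1/2)*(-90 - 553)/(-553))/(sqrt(16 - 680)) = -89414*(-1/445304) + ((1/2)*(-1/553)*(-643))/(sqrt(-664)) = 44707/222652 + 643/(1106*((2*I*sqrt(166)))) = 44707/222652 + 643*(-I*sqrt(166)/332)/1106 = 44707/222652 - 643*I*sqrt(166)/367192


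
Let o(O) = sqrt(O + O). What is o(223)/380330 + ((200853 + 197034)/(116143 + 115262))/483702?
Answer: 132629/37310353770 + sqrt(446)/380330 ≈ 5.9082e-5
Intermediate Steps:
o(O) = sqrt(2)*sqrt(O) (o(O) = sqrt(2*O) = sqrt(2)*sqrt(O))
o(223)/380330 + ((200853 + 197034)/(116143 + 115262))/483702 = (sqrt(2)*sqrt(223))/380330 + ((200853 + 197034)/(116143 + 115262))/483702 = sqrt(446)*(1/380330) + (397887/231405)*(1/483702) = sqrt(446)/380330 + (397887*(1/231405))*(1/483702) = sqrt(446)/380330 + (132629/77135)*(1/483702) = sqrt(446)/380330 + 132629/37310353770 = 132629/37310353770 + sqrt(446)/380330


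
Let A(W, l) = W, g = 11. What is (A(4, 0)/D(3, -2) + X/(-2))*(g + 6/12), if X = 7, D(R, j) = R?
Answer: -299/12 ≈ -24.917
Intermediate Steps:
(A(4, 0)/D(3, -2) + X/(-2))*(g + 6/12) = (4/3 + 7/(-2))*(11 + 6/12) = (4*(⅓) + 7*(-½))*(11 + 6*(1/12)) = (4/3 - 7/2)*(11 + ½) = -13/6*23/2 = -299/12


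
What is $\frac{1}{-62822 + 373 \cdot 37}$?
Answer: $- \frac{1}{49021} \approx -2.0399 \cdot 10^{-5}$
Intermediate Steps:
$\frac{1}{-62822 + 373 \cdot 37} = \frac{1}{-62822 + 13801} = \frac{1}{-49021} = - \frac{1}{49021}$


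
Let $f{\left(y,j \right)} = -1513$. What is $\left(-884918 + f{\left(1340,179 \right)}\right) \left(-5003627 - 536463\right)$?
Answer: $4910907518790$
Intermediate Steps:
$\left(-884918 + f{\left(1340,179 \right)}\right) \left(-5003627 - 536463\right) = \left(-884918 - 1513\right) \left(-5003627 - 536463\right) = - 886431 \left(-5003627 - 536463\right) = \left(-886431\right) \left(-5540090\right) = 4910907518790$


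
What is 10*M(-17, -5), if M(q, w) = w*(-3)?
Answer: 150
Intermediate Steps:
M(q, w) = -3*w
10*M(-17, -5) = 10*(-3*(-5)) = 10*15 = 150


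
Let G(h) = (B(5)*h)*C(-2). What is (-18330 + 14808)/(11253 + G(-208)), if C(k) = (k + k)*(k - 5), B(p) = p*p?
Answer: 3522/134347 ≈ 0.026216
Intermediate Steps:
B(p) = p²
C(k) = 2*k*(-5 + k) (C(k) = (2*k)*(-5 + k) = 2*k*(-5 + k))
G(h) = 700*h (G(h) = (5²*h)*(2*(-2)*(-5 - 2)) = (25*h)*(2*(-2)*(-7)) = (25*h)*28 = 700*h)
(-18330 + 14808)/(11253 + G(-208)) = (-18330 + 14808)/(11253 + 700*(-208)) = -3522/(11253 - 145600) = -3522/(-134347) = -3522*(-1/134347) = 3522/134347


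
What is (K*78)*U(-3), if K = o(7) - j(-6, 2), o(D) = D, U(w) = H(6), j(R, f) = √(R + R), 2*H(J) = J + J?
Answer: 3276 - 936*I*√3 ≈ 3276.0 - 1621.2*I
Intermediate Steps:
H(J) = J (H(J) = (J + J)/2 = (2*J)/2 = J)
j(R, f) = √2*√R (j(R, f) = √(2*R) = √2*√R)
U(w) = 6
K = 7 - 2*I*√3 (K = 7 - √2*√(-6) = 7 - √2*I*√6 = 7 - 2*I*√3 ≈ 7.0 - 3.4641*I)
(K*78)*U(-3) = ((7 - 2*I*√3)*78)*6 = (546 - 156*I*√3)*6 = 3276 - 936*I*√3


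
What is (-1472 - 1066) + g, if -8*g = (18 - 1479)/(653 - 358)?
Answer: -5988219/2360 ≈ -2537.4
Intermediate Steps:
g = 1461/2360 (g = -(18 - 1479)/(8*(653 - 358)) = -(-1461)/(8*295) = -⅛*(-1461/295) = 1461/2360 ≈ 0.61907)
(-1472 - 1066) + g = (-1472 - 1066) + 1461/2360 = -2538 + 1461/2360 = -5988219/2360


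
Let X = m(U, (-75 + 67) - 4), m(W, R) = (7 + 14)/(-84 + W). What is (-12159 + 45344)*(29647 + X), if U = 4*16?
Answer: 3935203403/4 ≈ 9.8380e+8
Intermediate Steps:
U = 64
m(W, R) = 21/(-84 + W)
X = -21/20 (X = 21/(-84 + 64) = 21/(-20) = 21*(-1/20) = -21/20 ≈ -1.0500)
(-12159 + 45344)*(29647 + X) = (-12159 + 45344)*(29647 - 21/20) = 33185*(592919/20) = 3935203403/4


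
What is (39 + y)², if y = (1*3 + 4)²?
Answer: 7744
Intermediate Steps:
y = 49 (y = (3 + 4)² = 7² = 49)
(39 + y)² = (39 + 49)² = 88² = 7744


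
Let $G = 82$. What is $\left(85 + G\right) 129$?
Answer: $21543$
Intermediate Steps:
$\left(85 + G\right) 129 = \left(85 + 82\right) 129 = 167 \cdot 129 = 21543$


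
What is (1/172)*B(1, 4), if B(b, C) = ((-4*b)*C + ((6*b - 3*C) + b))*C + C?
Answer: -20/43 ≈ -0.46512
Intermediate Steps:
B(b, C) = C + C*(-3*C + 7*b - 4*C*b) (B(b, C) = (-4*C*b + ((-3*C + 6*b) + b))*C + C = (-4*C*b + (-3*C + 7*b))*C + C = (-3*C + 7*b - 4*C*b)*C + C = C*(-3*C + 7*b - 4*C*b) + C = C + C*(-3*C + 7*b - 4*C*b))
(1/172)*B(1, 4) = (1/172)*(4*(1 - 3*4 + 7*1 - 4*4*1)) = (1*(1/172))*(4*(1 - 12 + 7 - 16)) = (4*(-20))/172 = (1/172)*(-80) = -20/43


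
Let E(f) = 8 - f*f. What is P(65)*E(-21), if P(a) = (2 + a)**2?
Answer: -1943737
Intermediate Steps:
E(f) = 8 - f**2
P(65)*E(-21) = (2 + 65)**2*(8 - 1*(-21)**2) = 67**2*(8 - 1*441) = 4489*(8 - 441) = 4489*(-433) = -1943737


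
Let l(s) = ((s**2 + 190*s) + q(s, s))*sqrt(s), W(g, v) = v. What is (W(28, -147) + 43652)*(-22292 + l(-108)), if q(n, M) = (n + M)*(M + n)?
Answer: -969813460 + 9866934000*I*sqrt(3) ≈ -9.6981e+8 + 1.709e+10*I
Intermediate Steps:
q(n, M) = (M + n)**2 (q(n, M) = (M + n)*(M + n) = (M + n)**2)
l(s) = sqrt(s)*(5*s**2 + 190*s) (l(s) = ((s**2 + 190*s) + (s + s)**2)*sqrt(s) = ((s**2 + 190*s) + (2*s)**2)*sqrt(s) = ((s**2 + 190*s) + 4*s**2)*sqrt(s) = (5*s**2 + 190*s)*sqrt(s) = sqrt(s)*(5*s**2 + 190*s))
(W(28, -147) + 43652)*(-22292 + l(-108)) = (-147 + 43652)*(-22292 + 5*(-108)**(3/2)*(38 - 108)) = 43505*(-22292 + 5*(-648*I*sqrt(3))*(-70)) = 43505*(-22292 + 226800*I*sqrt(3)) = -969813460 + 9866934000*I*sqrt(3)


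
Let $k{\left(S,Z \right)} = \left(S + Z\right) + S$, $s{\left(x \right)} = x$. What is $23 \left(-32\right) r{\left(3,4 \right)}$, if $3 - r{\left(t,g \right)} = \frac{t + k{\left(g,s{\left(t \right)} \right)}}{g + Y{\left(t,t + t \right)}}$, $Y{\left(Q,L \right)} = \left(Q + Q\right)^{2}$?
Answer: $- \frac{9752}{5} \approx -1950.4$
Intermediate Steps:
$Y{\left(Q,L \right)} = 4 Q^{2}$ ($Y{\left(Q,L \right)} = \left(2 Q\right)^{2} = 4 Q^{2}$)
$k{\left(S,Z \right)} = Z + 2 S$
$r{\left(t,g \right)} = 3 - \frac{2 g + 2 t}{g + 4 t^{2}}$ ($r{\left(t,g \right)} = 3 - \frac{t + \left(t + 2 g\right)}{g + 4 t^{2}} = 3 - \frac{2 g + 2 t}{g + 4 t^{2}}$)
$23 \left(-32\right) r{\left(3,4 \right)} = 23 \left(-32\right) \frac{4 - 6 + 12 \cdot 3^{2}}{4 + 4 \cdot 3^{2}} = - 736 \frac{4 - 6 + 12 \cdot 9}{4 + 4 \cdot 9} = - 736 \frac{4 - 6 + 108}{4 + 36} = - 736 \cdot \frac{1}{40} \cdot 106 = \left(-736\right) \frac{53}{20} = - \frac{9752}{5}$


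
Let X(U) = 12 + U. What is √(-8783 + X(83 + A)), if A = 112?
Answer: 8*I*√134 ≈ 92.607*I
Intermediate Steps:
√(-8783 + X(83 + A)) = √(-8783 + (12 + (83 + 112))) = √(-8783 + (12 + 195)) = √(-8783 + 207) = √(-8576) = 8*I*√134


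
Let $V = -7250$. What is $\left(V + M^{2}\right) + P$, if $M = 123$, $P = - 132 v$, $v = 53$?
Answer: $883$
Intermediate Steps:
$P = -6996$ ($P = \left(-132\right) 53 = -6996$)
$\left(V + M^{2}\right) + P = \left(-7250 + 123^{2}\right) - 6996 = \left(-7250 + 15129\right) - 6996 = 7879 - 6996 = 883$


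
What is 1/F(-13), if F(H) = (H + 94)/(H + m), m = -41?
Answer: -2/3 ≈ -0.66667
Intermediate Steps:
F(H) = (94 + H)/(-41 + H) (F(H) = (H + 94)/(H - 41) = (94 + H)/(-41 + H))
1/F(-13) = 1/((94 - 13)/(-41 - 13)) = 1/(81/(-54)) = 1/(-1/54*81) = 1/(-3/2) = -2/3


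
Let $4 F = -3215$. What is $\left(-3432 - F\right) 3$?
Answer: $- \frac{31539}{4} \approx -7884.8$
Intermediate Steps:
$F = - \frac{3215}{4}$ ($F = \frac{1}{4} \left(-3215\right) = - \frac{3215}{4} \approx -803.75$)
$\left(-3432 - F\right) 3 = \left(-3432 - - \frac{3215}{4}\right) 3 = \left(-3432 + \frac{3215}{4}\right) 3 = \left(- \frac{10513}{4}\right) 3 = - \frac{31539}{4}$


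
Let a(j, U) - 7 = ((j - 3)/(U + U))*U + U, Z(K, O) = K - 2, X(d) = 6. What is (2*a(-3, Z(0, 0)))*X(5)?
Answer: 24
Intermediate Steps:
Z(K, O) = -2 + K
a(j, U) = 11/2 + U + j/2 (a(j, U) = 7 + (((j - 3)/(U + U))*U + U) = 7 + (((-3 + j)/((2*U)))*U + U) = 7 + (((-3 + j)*(1/(2*U)))*U + U) = 7 + (((-3 + j)/(2*U))*U + U) = 7 + ((-3/2 + j/2) + U) = 7 + (-3/2 + U + j/2) = 11/2 + U + j/2)
(2*a(-3, Z(0, 0)))*X(5) = (2*(11/2 + (-2 + 0) + (½)*(-3)))*6 = (2*(11/2 - 2 - 3/2))*6 = (2*2)*6 = 4*6 = 24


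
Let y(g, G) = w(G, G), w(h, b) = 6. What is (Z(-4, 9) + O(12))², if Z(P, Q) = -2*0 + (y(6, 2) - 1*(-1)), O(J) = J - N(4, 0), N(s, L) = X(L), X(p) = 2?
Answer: 289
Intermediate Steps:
y(g, G) = 6
N(s, L) = 2
O(J) = -2 + J (O(J) = J - 1*2 = J - 2 = -2 + J)
Z(P, Q) = 7 (Z(P, Q) = -2*0 + (6 - 1*(-1)) = 0 + (6 + 1) = 0 + 7 = 7)
(Z(-4, 9) + O(12))² = (7 + (-2 + 12))² = (7 + 10)² = 17² = 289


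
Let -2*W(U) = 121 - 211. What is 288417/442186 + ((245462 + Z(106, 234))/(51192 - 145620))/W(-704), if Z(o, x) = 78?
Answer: 55849223549/93948164118 ≈ 0.59447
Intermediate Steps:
W(U) = 45 (W(U) = -(121 - 211)/2 = -½*(-90) = 45)
288417/442186 + ((245462 + Z(106, 234))/(51192 - 145620))/W(-704) = 288417/442186 + ((245462 + 78)/(51192 - 145620))/45 = 288417*(1/442186) + (245540/(-94428))*(1/45) = 288417/442186 + (245540*(-1/94428))*(1/45) = 288417/442186 - 61385/23607*1/45 = 288417/442186 - 12277/212463 = 55849223549/93948164118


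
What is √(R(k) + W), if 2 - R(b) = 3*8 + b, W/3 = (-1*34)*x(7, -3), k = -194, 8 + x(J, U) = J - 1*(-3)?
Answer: 4*I*√2 ≈ 5.6569*I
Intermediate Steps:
x(J, U) = -5 + J (x(J, U) = -8 + (J - 1*(-3)) = -8 + (J + 3) = -8 + (3 + J) = -5 + J)
W = -204 (W = 3*((-1*34)*(-5 + 7)) = 3*(-34*2) = 3*(-68) = -204)
R(b) = -22 - b (R(b) = 2 - (3*8 + b) = 2 - (24 + b) = 2 + (-24 - b) = -22 - b)
√(R(k) + W) = √((-22 - 1*(-194)) - 204) = √((-22 + 194) - 204) = √(172 - 204) = √(-32) = 4*I*√2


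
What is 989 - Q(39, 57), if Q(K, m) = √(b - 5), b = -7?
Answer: 989 - 2*I*√3 ≈ 989.0 - 3.4641*I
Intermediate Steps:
Q(K, m) = 2*I*√3 (Q(K, m) = √(-7 - 5) = √(-12) = 2*I*√3)
989 - Q(39, 57) = 989 - 2*I*√3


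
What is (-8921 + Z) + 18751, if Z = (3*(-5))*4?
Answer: 9770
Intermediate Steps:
Z = -60 (Z = -15*4 = -60)
(-8921 + Z) + 18751 = (-8921 - 60) + 18751 = -8981 + 18751 = 9770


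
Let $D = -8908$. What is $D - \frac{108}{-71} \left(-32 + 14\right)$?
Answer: $- \frac{634412}{71} \approx -8935.4$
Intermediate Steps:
$D - \frac{108}{-71} \left(-32 + 14\right) = -8908 - \frac{108}{-71} \left(-32 + 14\right) = -8908 - 108 \left(- \frac{1}{71}\right) \left(-18\right) = -8908 - \left(- \frac{108}{71}\right) \left(-18\right) = -8908 - \frac{1944}{71} = - \frac{634412}{71}$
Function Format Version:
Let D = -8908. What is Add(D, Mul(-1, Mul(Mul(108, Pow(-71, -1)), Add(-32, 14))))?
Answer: Rational(-634412, 71) ≈ -8935.4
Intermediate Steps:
Add(D, Mul(-1, Mul(Mul(108, Pow(-71, -1)), Add(-32, 14)))) = Add(-8908, Mul(-1, Mul(Mul(108, Pow(-71, -1)), Add(-32, 14)))) = Add(-8908, Mul(-1, Mul(Mul(108, Rational(-1, 71)), -18))) = Add(-8908, Mul(-1, Mul(Rational(-108, 71), -18))) = Add(-8908, Mul(-1, Rational(1944, 71))) = Add(-8908, Rational(-1944, 71)) = Rational(-634412, 71)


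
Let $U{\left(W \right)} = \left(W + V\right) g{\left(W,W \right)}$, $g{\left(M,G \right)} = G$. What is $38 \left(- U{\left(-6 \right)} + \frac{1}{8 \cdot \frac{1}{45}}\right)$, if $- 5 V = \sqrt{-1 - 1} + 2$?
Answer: $- \frac{24909}{20} - \frac{228 i \sqrt{2}}{5} \approx -1245.4 - 64.488 i$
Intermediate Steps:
$V = - \frac{2}{5} - \frac{i \sqrt{2}}{5}$ ($V = - \frac{\sqrt{-1 - 1} + 2}{5} = - \frac{\sqrt{-2} + 2}{5} = - \frac{i \sqrt{2} + 2}{5} = - \frac{2 + i \sqrt{2}}{5} = - \frac{2}{5} - \frac{i \sqrt{2}}{5} \approx -0.4 - 0.28284 i$)
$U{\left(W \right)} = W \left(- \frac{2}{5} + W - \frac{i \sqrt{2}}{5}\right)$ ($U{\left(W \right)} = \left(W - \left(\frac{2}{5} + \frac{i \sqrt{2}}{5}\right)\right) W = \left(- \frac{2}{5} + W - \frac{i \sqrt{2}}{5}\right) W = W \left(- \frac{2}{5} + W - \frac{i \sqrt{2}}{5}\right)$)
$38 \left(- U{\left(-6 \right)} + \frac{1}{8 \cdot \frac{1}{45}}\right) = 38 \left(- \frac{\left(-6\right) \left(-2 + 5 \left(-6\right) - i \sqrt{2}\right)}{5} + \frac{1}{8 \cdot \frac{1}{45}}\right) = 38 \left(- \frac{\left(-6\right) \left(-2 - 30 - i \sqrt{2}\right)}{5} + \frac{1}{8 \cdot \frac{1}{45}}\right) = 38 \left(- \frac{\left(-6\right) \left(-32 - i \sqrt{2}\right)}{5} + \frac{1}{\frac{8}{45}}\right) = 38 \left(- (\frac{192}{5} + \frac{6 i \sqrt{2}}{5}) + \frac{45}{8}\right) = 38 \left(\left(- \frac{192}{5} - \frac{6 i \sqrt{2}}{5}\right) + \frac{45}{8}\right) = 38 \left(- \frac{1311}{40} - \frac{6 i \sqrt{2}}{5}\right) = - \frac{24909}{20} - \frac{228 i \sqrt{2}}{5}$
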